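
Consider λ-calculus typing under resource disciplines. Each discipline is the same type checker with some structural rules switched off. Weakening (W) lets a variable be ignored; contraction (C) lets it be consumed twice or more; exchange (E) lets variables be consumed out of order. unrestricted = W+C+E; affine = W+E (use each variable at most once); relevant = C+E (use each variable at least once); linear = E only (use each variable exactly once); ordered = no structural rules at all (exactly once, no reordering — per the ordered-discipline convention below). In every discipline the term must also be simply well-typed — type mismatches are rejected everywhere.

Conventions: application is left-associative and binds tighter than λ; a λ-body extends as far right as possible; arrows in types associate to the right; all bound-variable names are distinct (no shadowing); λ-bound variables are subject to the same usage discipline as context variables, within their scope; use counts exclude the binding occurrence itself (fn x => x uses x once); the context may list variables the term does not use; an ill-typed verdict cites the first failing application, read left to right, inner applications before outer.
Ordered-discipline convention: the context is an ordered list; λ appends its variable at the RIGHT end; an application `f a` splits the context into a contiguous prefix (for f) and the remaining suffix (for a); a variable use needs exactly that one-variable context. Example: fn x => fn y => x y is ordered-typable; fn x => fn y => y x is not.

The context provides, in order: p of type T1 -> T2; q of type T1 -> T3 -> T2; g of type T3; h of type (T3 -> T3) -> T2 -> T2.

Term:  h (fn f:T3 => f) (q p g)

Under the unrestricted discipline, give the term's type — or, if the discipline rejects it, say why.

not well-typed under unrestricted — the type mismatch rejects it
usage: p: 1, q: 1, g: 1, h: 1, f (bound): 1
left-to-right use order: h, f, q, p, g
typing: ill-typed: an argument T1 -> T2 mismatches the expected T1
across the five disciplines: ordered ✗ | linear ✗ | affine ✗ | relevant ✗ | unrestricted ✗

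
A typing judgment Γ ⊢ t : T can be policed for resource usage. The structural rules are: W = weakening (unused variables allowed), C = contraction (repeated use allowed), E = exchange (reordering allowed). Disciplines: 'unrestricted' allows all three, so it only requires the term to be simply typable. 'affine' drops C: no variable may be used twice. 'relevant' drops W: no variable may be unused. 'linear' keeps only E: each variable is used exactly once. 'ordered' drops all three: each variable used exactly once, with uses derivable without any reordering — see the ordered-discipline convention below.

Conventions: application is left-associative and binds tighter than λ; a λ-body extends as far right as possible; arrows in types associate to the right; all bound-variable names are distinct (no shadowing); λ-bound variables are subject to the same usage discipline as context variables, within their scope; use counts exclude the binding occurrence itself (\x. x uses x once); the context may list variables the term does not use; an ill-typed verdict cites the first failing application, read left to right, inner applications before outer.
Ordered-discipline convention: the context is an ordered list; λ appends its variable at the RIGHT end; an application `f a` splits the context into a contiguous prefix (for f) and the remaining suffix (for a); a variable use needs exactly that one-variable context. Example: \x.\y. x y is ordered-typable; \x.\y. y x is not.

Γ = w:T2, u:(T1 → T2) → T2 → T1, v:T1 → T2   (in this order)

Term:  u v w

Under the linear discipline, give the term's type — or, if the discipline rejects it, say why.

term : T1
use counts: w=1, u=1, v=1
left-to-right use order: u, v, w
typing: well-typed — term : T1
all disciplines: ordered ✗, linear ✓, affine ✓, relevant ✓, unrestricted ✓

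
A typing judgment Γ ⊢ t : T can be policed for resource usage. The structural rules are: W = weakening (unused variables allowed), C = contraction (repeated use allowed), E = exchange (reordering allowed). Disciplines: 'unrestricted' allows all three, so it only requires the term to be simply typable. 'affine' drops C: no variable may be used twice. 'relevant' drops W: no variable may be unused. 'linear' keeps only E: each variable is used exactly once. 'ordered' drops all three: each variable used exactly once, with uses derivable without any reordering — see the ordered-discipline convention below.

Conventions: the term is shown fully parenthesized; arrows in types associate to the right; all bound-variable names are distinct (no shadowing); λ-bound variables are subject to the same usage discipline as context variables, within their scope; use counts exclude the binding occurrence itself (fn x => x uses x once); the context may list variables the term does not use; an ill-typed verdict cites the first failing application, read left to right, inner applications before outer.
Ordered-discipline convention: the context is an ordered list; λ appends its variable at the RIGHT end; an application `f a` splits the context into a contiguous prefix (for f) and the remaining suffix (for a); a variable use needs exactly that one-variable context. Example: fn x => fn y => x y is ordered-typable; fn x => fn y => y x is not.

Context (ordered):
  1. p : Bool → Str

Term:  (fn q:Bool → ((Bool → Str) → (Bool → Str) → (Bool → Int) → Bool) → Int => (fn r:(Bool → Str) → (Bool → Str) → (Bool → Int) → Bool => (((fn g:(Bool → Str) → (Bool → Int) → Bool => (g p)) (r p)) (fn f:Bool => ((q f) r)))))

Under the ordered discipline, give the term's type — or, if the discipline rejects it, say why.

not well-typed under ordered — p ×2, r ×2 used more than once (contraction)
usage: p ×2; q (bound) ×1; r (bound) ×2; g (bound) ×1; f (bound) ×1
left-to-right use order: g, p, r, p, q, f, r
typing: well-typed at (Bool → ((Bool → Str) → (Bool → Str) → (Bool → Int) → Bool) → Int) → ((Bool → Str) → (Bool → Str) → (Bool → Int) → Bool) → Bool
across the five disciplines: ordered ✗; linear ✗; affine ✗; relevant ✓; unrestricted ✓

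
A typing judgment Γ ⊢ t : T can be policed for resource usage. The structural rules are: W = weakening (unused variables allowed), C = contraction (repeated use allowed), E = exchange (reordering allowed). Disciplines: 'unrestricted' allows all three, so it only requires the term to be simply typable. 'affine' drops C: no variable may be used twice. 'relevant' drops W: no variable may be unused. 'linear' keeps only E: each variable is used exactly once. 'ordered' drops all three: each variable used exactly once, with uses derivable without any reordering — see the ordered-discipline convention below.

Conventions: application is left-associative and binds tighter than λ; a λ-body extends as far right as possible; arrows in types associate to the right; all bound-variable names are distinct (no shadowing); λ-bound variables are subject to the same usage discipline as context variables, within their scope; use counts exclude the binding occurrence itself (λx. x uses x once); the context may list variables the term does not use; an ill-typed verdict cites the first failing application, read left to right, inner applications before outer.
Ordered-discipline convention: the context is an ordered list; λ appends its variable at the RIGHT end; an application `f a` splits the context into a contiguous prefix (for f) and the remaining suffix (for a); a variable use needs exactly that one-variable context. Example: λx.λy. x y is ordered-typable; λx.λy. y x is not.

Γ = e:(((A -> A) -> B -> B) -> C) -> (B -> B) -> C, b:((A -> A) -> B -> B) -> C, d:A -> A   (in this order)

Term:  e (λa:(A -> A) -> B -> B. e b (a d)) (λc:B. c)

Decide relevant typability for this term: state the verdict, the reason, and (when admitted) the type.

yes — at least one use each (e, b, d, a, c); term : C
usage: e: 2, b: 1, d: 1, a (λ-bound): 1, c (λ-bound): 1
left-to-right use order: e, e, b, a, d, c
typing: well-typed at C
across the five disciplines: ordered ✗; linear ✗; affine ✗; relevant ✓; unrestricted ✓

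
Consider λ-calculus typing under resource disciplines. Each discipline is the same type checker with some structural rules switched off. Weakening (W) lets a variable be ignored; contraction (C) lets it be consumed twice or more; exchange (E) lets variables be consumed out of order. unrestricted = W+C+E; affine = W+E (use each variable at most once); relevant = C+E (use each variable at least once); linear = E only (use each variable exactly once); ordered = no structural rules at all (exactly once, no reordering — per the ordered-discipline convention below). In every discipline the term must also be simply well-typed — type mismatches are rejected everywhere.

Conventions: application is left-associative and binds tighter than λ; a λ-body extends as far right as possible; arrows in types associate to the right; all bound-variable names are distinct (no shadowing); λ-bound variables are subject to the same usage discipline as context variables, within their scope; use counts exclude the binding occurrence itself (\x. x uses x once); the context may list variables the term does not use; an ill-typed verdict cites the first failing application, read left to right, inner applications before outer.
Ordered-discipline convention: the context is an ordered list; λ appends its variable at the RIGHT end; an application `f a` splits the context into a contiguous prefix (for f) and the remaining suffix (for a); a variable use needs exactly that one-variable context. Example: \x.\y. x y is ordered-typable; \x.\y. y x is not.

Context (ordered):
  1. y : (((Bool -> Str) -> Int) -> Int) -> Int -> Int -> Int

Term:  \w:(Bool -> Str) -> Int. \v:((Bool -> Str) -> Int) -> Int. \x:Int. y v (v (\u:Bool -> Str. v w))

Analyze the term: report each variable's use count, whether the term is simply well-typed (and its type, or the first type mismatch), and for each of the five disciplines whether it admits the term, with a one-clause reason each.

usage: y ×1; w (λ-bound) ×1; v (λ-bound) ×3; x (λ-bound) ×0; u (λ-bound) ×0
use order (left to right): y, v, v, v, w
typing: ✓ — ((Bool -> Str) -> Int) -> (((Bool -> Str) -> Int) -> Int) -> Int -> Int -> Int
ordered ✗ (needs contraction — v ×3; unused: x, u — weakening required)
linear ✗ (needs contraction — v ×3; unused: x, u — weakening required)
affine ✗ (needs contraction — v ×3)
relevant ✗ (unused: x, u — weakening required)
unrestricted ✓ (type-checks (((Bool -> Str) -> Int) -> (((Bool -> Str) -> Int) -> Int) -> Int -> Int -> Int) and nothing is barred)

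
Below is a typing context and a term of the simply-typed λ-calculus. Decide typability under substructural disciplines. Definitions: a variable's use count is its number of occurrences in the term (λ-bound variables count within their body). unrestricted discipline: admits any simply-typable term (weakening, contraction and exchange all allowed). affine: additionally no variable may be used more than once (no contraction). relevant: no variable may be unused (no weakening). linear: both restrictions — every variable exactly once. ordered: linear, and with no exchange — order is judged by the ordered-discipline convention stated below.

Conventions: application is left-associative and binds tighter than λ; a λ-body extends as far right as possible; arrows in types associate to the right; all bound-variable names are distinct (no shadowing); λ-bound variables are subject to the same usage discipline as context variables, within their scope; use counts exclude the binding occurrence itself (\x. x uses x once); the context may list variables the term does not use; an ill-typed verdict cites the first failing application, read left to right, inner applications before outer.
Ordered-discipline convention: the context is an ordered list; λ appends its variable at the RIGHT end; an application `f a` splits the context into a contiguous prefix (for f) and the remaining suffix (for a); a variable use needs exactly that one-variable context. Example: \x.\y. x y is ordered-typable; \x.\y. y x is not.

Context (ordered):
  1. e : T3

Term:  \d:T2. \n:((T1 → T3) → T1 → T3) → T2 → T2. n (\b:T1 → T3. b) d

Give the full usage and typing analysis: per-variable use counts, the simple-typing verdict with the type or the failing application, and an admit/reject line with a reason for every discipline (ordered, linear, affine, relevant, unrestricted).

variable uses: e ×0, d [bound] ×1, n [bound] ×1, b [bound] ×1
left-to-right use order: n, b, d
typing: well-typed at T2 → (((T1 → T3) → T1 → T3) → T2 → T2) → T2
ordered: ✗, e never used (weakening)
linear: ✗, e never used (weakening)
affine: ✓, no duplicate uses among e, d, n, b
relevant: ✗, e never used (weakening)
unrestricted: ✓, well-typed at T2 → (((T1 → T3) → T1 → T3) → T2 → T2) → T2; no restrictions here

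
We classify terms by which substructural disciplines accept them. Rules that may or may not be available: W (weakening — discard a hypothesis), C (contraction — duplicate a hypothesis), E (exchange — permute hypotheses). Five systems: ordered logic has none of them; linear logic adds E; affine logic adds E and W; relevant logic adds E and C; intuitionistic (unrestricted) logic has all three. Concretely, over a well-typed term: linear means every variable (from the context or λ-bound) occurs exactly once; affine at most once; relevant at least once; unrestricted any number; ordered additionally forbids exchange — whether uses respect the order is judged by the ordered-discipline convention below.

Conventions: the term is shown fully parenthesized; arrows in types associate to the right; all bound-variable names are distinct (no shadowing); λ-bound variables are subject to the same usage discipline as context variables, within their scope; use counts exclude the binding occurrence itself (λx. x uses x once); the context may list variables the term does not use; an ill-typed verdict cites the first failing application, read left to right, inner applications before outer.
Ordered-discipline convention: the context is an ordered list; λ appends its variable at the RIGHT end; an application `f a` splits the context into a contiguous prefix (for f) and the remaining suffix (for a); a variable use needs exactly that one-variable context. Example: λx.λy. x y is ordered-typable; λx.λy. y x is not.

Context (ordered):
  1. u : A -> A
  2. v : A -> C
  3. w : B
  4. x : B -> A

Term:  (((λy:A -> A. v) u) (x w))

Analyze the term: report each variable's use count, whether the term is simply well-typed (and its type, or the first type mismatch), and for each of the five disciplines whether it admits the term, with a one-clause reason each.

variable uses: u=1, v=1, w=1, x=1, y (bound)=0
left-to-right use order: v, u, x, w
typing: ✓ — C
ordered: ✗, unused: y — weakening required
linear: ✗, unused: y — weakening required
affine: ✓, at most one use each (u, v, w, x, y)
relevant: ✗, unused: y — weakening required
unrestricted: ✓, typability at C is all that's needed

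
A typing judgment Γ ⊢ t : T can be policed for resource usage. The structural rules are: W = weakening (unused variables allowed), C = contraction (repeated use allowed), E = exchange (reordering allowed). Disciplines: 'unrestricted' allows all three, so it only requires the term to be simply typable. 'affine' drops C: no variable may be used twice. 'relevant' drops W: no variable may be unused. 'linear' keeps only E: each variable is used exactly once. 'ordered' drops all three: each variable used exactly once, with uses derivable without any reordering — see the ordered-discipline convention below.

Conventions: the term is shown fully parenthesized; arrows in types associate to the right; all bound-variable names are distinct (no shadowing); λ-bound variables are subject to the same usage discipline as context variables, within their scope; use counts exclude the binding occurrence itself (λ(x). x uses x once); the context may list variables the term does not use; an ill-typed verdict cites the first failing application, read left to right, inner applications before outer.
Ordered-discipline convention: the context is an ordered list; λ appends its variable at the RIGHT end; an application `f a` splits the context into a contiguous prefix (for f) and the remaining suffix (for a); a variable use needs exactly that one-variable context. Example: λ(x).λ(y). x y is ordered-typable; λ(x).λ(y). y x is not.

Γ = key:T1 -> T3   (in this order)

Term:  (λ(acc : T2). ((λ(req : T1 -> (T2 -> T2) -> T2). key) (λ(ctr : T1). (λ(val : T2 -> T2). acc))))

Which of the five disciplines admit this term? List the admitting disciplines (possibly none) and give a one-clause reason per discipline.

accepted by: affine, unrestricted
counts: key: 1×; acc [bound]: 1×; req [bound]: 0×; ctr [bound]: 0×; val [bound]: 0×
use order (left to right): key, acc
typing: ✓ — T2 -> T1 -> T3
ordered ✗ (req, ctr, val left unused)
linear ✗ (req, ctr, val left unused)
affine ✓ (at most one use each (key, acc, req, ctr, val))
relevant ✗ (req, ctr, val left unused)
unrestricted ✓ (simply typable at T2 -> T1 -> T3; W, C, E all held)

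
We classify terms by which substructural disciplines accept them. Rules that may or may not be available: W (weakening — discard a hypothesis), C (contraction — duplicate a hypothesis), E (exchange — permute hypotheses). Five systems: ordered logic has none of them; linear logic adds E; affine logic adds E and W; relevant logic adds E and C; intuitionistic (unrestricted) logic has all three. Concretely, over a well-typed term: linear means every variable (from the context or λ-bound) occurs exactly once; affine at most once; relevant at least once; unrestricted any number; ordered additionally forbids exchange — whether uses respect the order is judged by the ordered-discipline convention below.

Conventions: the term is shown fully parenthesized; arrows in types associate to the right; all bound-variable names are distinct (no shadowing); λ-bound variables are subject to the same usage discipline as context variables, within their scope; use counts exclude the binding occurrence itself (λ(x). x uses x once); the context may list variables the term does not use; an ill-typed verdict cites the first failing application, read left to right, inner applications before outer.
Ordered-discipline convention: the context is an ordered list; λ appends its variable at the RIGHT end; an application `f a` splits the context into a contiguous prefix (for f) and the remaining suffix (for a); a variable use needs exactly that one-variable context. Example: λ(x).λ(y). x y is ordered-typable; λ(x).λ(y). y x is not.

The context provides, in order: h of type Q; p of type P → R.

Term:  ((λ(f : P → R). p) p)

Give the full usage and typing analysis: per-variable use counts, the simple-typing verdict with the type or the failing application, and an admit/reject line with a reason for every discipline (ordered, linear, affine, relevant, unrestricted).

use counts: h ×0; p ×2; f (bound) ×0
uses in reading order: p, p
typing: ✓ — P → R
ordered: ✗, uses contraction: p ×2; needs weakening: h, f unused
linear: ✗, uses contraction: p ×2; needs weakening: h, f unused
affine: ✗, uses contraction: p ×2
relevant: ✗, needs weakening: h, f unused
unrestricted: ✓, simply typable at P → R; W, C, E all held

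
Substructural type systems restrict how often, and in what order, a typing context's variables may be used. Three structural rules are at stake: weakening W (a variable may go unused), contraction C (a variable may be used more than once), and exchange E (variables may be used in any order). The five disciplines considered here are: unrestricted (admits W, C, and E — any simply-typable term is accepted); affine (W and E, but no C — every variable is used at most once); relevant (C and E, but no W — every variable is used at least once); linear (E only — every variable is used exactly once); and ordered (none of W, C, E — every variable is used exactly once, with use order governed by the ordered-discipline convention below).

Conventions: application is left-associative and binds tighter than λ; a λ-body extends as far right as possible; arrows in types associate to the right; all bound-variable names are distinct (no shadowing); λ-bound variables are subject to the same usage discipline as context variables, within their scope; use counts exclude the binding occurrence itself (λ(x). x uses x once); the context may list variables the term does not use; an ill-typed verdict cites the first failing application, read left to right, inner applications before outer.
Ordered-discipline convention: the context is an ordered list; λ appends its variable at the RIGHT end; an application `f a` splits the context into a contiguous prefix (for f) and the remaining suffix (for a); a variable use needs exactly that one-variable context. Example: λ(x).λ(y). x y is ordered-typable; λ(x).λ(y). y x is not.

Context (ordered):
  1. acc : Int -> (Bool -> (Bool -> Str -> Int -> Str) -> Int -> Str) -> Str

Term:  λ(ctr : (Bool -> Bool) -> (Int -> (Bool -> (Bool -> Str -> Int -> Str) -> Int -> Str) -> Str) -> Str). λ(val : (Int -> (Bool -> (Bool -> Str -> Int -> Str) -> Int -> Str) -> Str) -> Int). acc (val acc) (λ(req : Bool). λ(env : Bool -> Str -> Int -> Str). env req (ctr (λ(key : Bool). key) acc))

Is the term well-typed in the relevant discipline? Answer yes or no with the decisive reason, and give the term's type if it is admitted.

yes — none of acc, ctr, val, req, env, key goes unused; term : ((Bool -> Bool) -> (Int -> (Bool -> (Bool -> Str -> Int -> Str) -> Int -> Str) -> Str) -> Str) -> ((Int -> (Bool -> (Bool -> Str -> Int -> Str) -> Int -> Str) -> Str) -> Int) -> Str
usage: acc ×3, ctr (λ-bound) ×1, val (λ-bound) ×1, req (λ-bound) ×1, env (λ-bound) ×1, key (λ-bound) ×1
use order (left to right): acc, val, acc, env, req, ctr, key, acc
typing: the term checks, with type ((Bool -> Bool) -> (Int -> (Bool -> (Bool -> Str -> Int -> Str) -> Int -> Str) -> Str) -> Str) -> ((Int -> (Bool -> (Bool -> Str -> Int -> Str) -> Int -> Str) -> Str) -> Int) -> Str
summary: ordered ✗ | linear ✗ | affine ✗ | relevant ✓ | unrestricted ✓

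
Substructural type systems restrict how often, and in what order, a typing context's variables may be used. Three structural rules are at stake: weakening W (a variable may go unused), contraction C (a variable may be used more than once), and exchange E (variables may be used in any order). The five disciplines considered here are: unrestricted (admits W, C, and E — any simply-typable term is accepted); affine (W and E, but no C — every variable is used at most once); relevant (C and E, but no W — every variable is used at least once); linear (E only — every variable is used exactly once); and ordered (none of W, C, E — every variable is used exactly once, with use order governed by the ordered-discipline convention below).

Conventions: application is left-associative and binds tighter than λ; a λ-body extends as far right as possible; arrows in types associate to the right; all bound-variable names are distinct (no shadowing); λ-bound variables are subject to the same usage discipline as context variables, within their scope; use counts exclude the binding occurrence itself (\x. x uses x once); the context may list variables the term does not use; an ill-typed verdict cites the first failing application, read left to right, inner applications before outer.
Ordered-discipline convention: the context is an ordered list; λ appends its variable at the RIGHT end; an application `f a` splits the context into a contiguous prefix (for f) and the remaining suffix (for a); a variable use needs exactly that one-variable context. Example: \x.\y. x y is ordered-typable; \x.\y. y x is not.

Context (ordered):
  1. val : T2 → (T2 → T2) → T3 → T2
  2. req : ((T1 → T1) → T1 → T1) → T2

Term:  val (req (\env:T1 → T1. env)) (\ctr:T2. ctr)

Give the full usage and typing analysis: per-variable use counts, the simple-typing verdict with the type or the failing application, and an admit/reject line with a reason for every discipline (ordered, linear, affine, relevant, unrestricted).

use counts: val: 1; req: 1; env (bound): 1; ctr (bound): 1
use order (left to right): val, req, env, ctr
typing: the term checks, with type T3 → T2
ordered: ✓, single-use (val, req, env, ctr), ordered derivation ok
linear: ✓, exactly-once usage across val, req, env, ctr
affine: ✓, no duplicate uses among val, req, env, ctr
relevant: ✓, val, req, env, ctr: all used, weakening unneeded
unrestricted: ✓, well-typed at T3 → T2; no restrictions here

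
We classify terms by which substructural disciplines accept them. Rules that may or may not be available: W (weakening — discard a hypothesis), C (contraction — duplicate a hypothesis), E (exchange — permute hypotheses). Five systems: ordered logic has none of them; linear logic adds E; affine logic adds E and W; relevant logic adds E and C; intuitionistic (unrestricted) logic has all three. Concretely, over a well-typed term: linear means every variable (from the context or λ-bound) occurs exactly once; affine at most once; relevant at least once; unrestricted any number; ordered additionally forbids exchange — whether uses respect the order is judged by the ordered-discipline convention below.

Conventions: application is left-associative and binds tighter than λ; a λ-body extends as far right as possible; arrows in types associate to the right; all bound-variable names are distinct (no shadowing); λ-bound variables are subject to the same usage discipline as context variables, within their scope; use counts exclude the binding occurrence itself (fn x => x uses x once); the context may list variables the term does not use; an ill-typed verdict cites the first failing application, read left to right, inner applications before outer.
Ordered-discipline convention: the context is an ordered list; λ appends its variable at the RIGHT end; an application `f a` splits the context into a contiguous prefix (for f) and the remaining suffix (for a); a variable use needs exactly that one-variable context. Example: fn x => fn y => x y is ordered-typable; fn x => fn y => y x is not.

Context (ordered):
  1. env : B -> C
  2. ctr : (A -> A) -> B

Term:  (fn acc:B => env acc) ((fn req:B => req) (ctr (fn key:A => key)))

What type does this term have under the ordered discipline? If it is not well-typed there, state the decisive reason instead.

term : C
variable uses: env: 1×, ctr: 1×, acc [bound]: 1×, req [bound]: 1×, key [bound]: 1×
order of uses: env, acc, req, ctr, key
typing: well-typed at C
all disciplines: ordered ✓ | linear ✓ | affine ✓ | relevant ✓ | unrestricted ✓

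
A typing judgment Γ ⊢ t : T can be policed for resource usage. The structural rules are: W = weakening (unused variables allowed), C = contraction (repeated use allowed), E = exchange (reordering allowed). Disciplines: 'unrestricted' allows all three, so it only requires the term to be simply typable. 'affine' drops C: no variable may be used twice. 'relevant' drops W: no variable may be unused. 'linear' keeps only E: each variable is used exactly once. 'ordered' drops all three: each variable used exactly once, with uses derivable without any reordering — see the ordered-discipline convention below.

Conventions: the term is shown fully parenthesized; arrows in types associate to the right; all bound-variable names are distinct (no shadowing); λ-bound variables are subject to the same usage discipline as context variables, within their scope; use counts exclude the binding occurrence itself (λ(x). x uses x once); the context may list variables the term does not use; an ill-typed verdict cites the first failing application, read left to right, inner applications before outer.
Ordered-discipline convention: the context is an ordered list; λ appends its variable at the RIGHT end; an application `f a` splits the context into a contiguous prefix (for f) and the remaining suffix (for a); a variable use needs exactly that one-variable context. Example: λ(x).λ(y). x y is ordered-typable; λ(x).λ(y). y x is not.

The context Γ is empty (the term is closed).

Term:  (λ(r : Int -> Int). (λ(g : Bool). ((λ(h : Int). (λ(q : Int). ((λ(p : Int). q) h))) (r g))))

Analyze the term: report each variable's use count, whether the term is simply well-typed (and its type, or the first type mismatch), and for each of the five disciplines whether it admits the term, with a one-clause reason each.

variable uses: r (λ-bound) ×1; g (λ-bound) ×1; h (λ-bound) ×1; q (λ-bound) ×1; p (λ-bound) ×0
left-to-right use order: q, h, r, g
typing: ill-typed: an argument Bool mismatches the expected Int
ordered: ✗, the type mismatch rejects it
linear: ✗, not simply typable
affine: ✗, fails simple typing
relevant: ✗, a type mismatch blocks all five
unrestricted: ✗, the type mismatch rejects it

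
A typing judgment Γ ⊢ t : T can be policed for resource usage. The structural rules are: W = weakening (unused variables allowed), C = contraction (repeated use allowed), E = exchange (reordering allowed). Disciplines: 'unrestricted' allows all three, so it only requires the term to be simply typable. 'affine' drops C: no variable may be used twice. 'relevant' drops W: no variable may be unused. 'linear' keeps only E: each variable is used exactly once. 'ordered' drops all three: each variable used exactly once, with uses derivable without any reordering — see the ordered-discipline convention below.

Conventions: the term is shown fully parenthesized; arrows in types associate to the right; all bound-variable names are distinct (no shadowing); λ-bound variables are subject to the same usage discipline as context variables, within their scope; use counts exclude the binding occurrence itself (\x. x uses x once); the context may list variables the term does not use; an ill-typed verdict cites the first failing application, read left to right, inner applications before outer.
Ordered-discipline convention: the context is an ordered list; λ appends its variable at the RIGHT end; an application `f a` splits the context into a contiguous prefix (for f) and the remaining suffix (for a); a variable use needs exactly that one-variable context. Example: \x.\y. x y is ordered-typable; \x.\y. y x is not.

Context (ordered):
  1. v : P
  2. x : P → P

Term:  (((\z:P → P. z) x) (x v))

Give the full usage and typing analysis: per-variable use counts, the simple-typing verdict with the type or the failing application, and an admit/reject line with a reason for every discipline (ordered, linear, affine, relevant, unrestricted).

counts: v=1; x=2; z (bound)=1
uses in reading order: z, x, x, v
typing: well-typed at P
ordered: ✗, uses contraction: x ×2
linear: ✗, uses contraction: x ×2
affine: ✗, uses contraction: x ×2
relevant: ✓, at least one use each (v, x, z)
unrestricted: ✓, well-typed at P; no restrictions here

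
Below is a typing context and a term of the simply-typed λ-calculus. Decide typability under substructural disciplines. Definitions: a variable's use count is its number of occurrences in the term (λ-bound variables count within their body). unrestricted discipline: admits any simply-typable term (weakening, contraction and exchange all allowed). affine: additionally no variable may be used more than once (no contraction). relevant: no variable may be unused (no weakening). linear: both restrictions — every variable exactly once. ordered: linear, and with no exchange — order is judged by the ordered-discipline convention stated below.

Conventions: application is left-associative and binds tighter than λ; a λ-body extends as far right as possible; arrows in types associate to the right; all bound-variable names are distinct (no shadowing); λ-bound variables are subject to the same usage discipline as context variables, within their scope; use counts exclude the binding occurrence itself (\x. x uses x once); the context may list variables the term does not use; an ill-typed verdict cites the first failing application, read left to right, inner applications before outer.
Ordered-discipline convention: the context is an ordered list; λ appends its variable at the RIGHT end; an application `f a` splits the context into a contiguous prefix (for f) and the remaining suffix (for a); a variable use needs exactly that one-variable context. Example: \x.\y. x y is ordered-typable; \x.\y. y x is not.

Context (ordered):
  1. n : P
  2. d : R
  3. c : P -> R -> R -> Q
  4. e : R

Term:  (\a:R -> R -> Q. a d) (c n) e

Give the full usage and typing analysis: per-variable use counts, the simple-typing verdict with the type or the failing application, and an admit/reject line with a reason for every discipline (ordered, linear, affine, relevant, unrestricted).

variable uses: n ×1; d ×1; c ×1; e ×1; a [bound] ×1
uses in reading order: a, d, c, n, e
typing: well-typed — term : Q
ordered: ✗, use order a, d, c, n, e needs exchange
linear: ✓, single use per variable (n, d, c, e, a)
affine: ✓, n, d, c, e, a: no repeats, contraction unneeded
relevant: ✓, at least one use each (n, d, c, e, a)
unrestricted: ✓, simply typable at Q; W, C, E all held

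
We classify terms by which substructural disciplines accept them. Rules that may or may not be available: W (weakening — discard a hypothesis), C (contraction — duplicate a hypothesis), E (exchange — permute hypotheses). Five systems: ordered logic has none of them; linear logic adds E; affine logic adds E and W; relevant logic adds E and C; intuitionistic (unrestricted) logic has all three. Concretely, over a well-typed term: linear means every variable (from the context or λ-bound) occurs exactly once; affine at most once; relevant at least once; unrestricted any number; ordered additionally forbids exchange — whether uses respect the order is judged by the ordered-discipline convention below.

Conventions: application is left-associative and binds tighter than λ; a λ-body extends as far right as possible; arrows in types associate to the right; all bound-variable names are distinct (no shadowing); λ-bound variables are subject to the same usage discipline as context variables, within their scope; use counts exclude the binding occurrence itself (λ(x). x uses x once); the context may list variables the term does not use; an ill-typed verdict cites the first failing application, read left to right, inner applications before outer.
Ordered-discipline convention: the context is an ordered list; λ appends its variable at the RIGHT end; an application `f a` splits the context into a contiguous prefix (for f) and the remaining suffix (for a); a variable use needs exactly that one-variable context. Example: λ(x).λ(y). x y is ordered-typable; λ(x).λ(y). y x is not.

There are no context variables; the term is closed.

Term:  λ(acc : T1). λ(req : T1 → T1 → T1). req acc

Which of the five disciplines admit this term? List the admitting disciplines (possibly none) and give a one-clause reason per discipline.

admitted by: linear, affine, relevant, unrestricted
usage: acc (λ-bound) ×1, req (λ-bound) ×1
use order (left to right): req, acc
typing: ✓ — T1 → (T1 → T1 → T1) → T1 → T1
ordered ✗ (use order req, acc needs exchange)
linear ✓ (exactly-once usage across acc, req)
affine ✓ (acc, req: no repeats, contraction unneeded)
relevant ✓ (every one of acc, req appears)
unrestricted ✓ (simply typable at T1 → (T1 → T1 → T1) → T1 → T1; W, C, E all held)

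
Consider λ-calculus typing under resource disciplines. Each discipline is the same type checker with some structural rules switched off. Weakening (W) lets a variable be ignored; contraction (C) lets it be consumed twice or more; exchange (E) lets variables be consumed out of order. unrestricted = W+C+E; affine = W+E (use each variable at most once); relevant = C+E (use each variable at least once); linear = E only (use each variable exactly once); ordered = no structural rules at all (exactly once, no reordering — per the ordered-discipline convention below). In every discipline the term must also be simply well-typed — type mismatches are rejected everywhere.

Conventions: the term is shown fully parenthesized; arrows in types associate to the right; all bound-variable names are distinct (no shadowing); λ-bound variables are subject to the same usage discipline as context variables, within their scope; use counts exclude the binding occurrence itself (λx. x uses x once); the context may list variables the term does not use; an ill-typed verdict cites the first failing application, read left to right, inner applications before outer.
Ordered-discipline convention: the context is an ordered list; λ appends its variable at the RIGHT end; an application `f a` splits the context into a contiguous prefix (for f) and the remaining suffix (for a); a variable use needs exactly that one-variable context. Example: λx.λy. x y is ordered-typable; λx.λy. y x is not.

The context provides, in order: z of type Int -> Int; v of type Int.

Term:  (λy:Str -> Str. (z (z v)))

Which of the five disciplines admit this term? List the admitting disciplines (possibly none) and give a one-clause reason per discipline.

admitted in: unrestricted
counts: z: 2×; v: 1×; y (bound): 0×
uses in reading order: z, z, v
typing: well-typed at (Str -> Str) -> Int
ordered ✗ (z ×2 used more than once (contraction); y never used (weakening))
linear ✗ (z ×2 used more than once (contraction); y never used (weakening))
affine ✗ (z ×2 used more than once (contraction))
relevant ✗ (y never used (weakening))
unrestricted ✓ (type-checks ((Str -> Str) -> Int) and nothing is barred)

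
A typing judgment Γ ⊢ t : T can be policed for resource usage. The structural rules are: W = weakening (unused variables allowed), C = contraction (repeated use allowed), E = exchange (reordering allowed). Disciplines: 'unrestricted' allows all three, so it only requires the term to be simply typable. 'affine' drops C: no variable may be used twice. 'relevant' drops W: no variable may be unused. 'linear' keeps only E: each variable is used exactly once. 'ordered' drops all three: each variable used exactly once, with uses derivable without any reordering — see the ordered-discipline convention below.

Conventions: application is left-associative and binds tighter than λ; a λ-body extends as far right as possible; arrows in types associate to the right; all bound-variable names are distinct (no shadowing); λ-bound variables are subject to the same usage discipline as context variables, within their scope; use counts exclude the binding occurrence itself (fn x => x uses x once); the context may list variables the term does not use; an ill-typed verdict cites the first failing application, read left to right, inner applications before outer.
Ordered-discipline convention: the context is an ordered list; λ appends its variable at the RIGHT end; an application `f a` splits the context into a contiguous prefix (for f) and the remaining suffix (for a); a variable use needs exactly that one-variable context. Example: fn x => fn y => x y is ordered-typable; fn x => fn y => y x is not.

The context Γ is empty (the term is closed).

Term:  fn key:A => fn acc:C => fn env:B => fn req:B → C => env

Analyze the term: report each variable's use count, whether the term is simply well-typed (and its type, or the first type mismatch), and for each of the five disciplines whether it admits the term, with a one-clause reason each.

use counts: key (bound)=0, acc (bound)=0, env (bound)=1, req (bound)=0
uses in reading order: env
typing: ✓ — A → C → B → (B → C) → B
ordered: ✗ — key, acc, req left unused
linear: ✗ — key, acc, req left unused
affine: ✓ — key, acc, env, req: no repeats, contraction unneeded
relevant: ✗ — key, acc, req left unused
unrestricted: ✓ — typability at A → C → B → (B → C) → B is all that's needed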